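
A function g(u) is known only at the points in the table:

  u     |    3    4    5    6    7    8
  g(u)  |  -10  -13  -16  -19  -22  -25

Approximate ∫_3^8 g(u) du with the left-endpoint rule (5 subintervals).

-80

Δu = 1.
Sum = 1·[(-10) + (-13) + (-16) + (-19) + (-22)] = -80.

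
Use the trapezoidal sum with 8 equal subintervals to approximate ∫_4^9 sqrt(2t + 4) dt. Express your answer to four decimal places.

Δt = (9 − 4)/8 = 0.625.
f(4) ≈ 3.4641, f(4.625) ≈ 3.6401, f(5.25) ≈ 3.8079, f(5.875) ≈ 3.9686, f(6.5) ≈ 4.1231, f(7.125) ≈ 4.2720, f(7.75) ≈ 4.4159, f(8.375) ≈ 4.5552, f(9) ≈ 4.6904.
T_8 = (Δt/2)·[f(t_0) + 2f(t_1) + ... + 2f(t_{7}) + f(t_8)].
Sum ≈ 20.5375.

20.5375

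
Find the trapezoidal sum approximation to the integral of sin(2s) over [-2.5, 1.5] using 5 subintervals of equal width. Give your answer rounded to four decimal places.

Δs = (1.5 − (-2.5))/5 = 0.8.
f(-2.5) ≈ 0.9589, f(-1.7) ≈ 0.2555, f(-0.9) ≈ -0.9738, f(-0.1) ≈ -0.1987, f(0.7) ≈ 0.9854, f(1.5) ≈ 0.1411.
T_5 = (Δs/2)·[f(s_0) + 2f(s_1) + ... + 2f(s_{4}) + f(s_5)].
Sum ≈ 0.4948.

0.4948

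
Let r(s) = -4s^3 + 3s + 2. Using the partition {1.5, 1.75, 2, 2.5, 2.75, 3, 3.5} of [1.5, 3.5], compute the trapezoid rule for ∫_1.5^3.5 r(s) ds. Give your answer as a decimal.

-127.65625

Subinterval widths: 0.25, 0.25, 0.5, 0.25, 0.25, 0.5.
r(1.5) = -7, r(1.75) = -14.1875, r(2) = -24, r(2.5) = -53, r(2.75) = -72.9375, r(3) = -97, r(3.5) = -159.
On each subinterval the trapezoid contributes (Δs_i/2)·[r(s_{i-1}) + r(s_i)].
Sum = -127.65625.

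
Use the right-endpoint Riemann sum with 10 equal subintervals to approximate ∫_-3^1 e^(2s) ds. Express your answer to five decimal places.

Δs = (1 − (-3))/10 = 0.4.
Right endpoints: -2.6, -2.2, -1.8, -1.4, -1, -0.6, -0.2, 0.2, 0.6, 1.
f(-2.6) ≈ 0.00552, f(-2.2) ≈ 0.01228, f(-1.8) ≈ 0.02732, f(-1.4) ≈ 0.06081, f(-1) ≈ 0.13534, f(-0.6) ≈ 0.30119, f(-0.2) ≈ 0.67032, f(0.2) ≈ 1.49182, f(0.6) ≈ 3.32012, f(1) ≈ 7.38906.
Sum = Δs · [f(-2.6) + f(-2.2) + f(-1.8) + ...].
Sum ≈ 5.36551.

5.36551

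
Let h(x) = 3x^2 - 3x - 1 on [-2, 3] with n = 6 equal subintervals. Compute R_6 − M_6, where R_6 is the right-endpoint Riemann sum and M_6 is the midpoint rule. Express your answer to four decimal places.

R_6 ≈ 24.236111.
M_6 ≈ 21.631944.
R_6 − M_6 ≈ 2.6042.

2.6042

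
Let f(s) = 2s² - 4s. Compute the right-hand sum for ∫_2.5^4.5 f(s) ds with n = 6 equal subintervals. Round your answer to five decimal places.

Δs = (4.5 − 2.5)/6 = 1/3.
Right endpoints: 17/6, 19/6, 3.5, 23/6, 25/6, 4.5.
f(17/6) = 85/18, f(19/6) = 133/18, f(3.5) = 10.5, f(23/6) = 253/18, f(25/6) = 325/18, f(4.5) = 22.5.
Sum = Δs · [f(17/6) + f(19/6) + f(3.5) + ...].
Sum ≈ 25.74074.

25.74074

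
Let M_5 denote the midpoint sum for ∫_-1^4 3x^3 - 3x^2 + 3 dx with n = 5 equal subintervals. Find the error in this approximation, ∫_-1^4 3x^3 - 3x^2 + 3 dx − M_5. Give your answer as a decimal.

Exact integral: ∫_-1^4 f(x) dx = 141.25.
M_5 = 136.875.
Error = 141.25 − 136.875 = 4.375.

4.375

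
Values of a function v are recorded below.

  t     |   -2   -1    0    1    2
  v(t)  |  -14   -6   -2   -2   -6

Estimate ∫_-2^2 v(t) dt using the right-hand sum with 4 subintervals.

Δt = 1.
Sum = 1·[(-6) + (-2) + (-2) + (-6)] = -16.

-16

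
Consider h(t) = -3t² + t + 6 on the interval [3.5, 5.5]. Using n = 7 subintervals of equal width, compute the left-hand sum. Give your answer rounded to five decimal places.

Δt = (5.5 − 3.5)/7 = 2/7.
Left endpoints: 3.5, 53/14, 57/14, 61/14, 65/14, 69/14, 73/14.
h(3.5) = -27.25, h(53/14) = -6509/196, h(57/14) = -7773/196, h(61/14) = -9133/196, h(65/14) = -10589/196, h(69/14) = -12141/196, h(73/14) = -13789/196.
Sum = Δt · [h(3.5) + h(53/14) + h(57/14) + ...].
Sum ≈ -95.15306.

-95.15306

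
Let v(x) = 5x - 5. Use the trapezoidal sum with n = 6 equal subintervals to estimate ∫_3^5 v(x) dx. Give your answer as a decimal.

30

Δx = (5 − 3)/6 = 1/3.
v(3) = 10, v(10/3) = 35/3, v(11/3) = 40/3, v(4) = 15, v(13/3) = 50/3, v(14/3) = 55/3, v(5) = 20.
T_6 = (Δx/2)·[v(x_0) + 2v(x_1) + ... + 2v(x_{5}) + v(x_6)].
Sum = 30.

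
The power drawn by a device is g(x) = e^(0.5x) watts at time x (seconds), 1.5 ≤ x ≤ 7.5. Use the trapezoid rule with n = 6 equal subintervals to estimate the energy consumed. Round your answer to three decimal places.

Δx = (7.5 − 1.5)/6 = 1.
g(1.5) ≈ 2.117, g(2.5) ≈ 3.490, g(3.5) ≈ 5.755, g(4.5) ≈ 9.488, g(5.5) ≈ 15.643, g(6.5) ≈ 25.790, g(7.5) ≈ 42.521.
T_6 = (Δx/2)·[g(x_0) + 2g(x_1) + ... + 2g(x_{5}) + g(x_6)].
Sum ≈ 82.485.

82.485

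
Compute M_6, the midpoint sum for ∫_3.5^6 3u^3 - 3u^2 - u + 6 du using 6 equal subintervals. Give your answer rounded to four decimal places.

Δu = (6 − 3.5)/6 = 5/12.
Midpoints: 89/24, 4.125, 109/24, 119/24, 5.375, 139/24.
f(89/24) = 525425/4608, f(4.125) = 82635/512, f(109/24) = 1016605/4608, f(119/24) = 1350095/4608, f(5.375) = 194465/512, f(139/24) = 2222875/4608.
Sum = Δu · [f(89/24) + f(4.125) + f(109/24) + ...].
Sum ≈ 688.0154.

688.0154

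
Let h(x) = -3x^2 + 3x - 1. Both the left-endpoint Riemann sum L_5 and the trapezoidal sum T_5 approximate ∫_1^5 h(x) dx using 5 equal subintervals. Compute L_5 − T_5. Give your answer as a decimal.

24

L_5 = -69.28.
T_5 = -93.28.
L_5 − T_5 = 24.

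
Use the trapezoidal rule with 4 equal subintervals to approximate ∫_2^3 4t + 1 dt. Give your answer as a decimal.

Δt = (3 − 2)/4 = 0.25.
f(2) = 9, f(2.25) = 10, f(2.5) = 11, f(2.75) = 12, f(3) = 13.
T_4 = (Δt/2)·[f(t_0) + 2f(t_1) + 2f(t_2) + 2f(t_3) + f(t_4)].
Sum = 11.

11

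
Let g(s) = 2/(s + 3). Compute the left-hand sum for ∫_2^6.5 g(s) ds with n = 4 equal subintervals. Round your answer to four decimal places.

Δs = (6.5 − 2)/4 = 1.125.
Left endpoints: 2, 3.125, 4.25, 5.375.
g(2) = 0.4, g(3.125) = 16/49, g(4.25) = 8/29, g(5.375) = 16/67.
Sum = Δs · [g(2) + g(3.125) + g(4.25) + g(5.375)].
Sum ≈ 1.3963.

1.3963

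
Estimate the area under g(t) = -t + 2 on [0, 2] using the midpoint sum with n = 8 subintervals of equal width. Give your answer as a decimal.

2

Δt = (2 − 0)/8 = 0.25.
Midpoints: 0.125, 0.375, 0.625, 0.875, 1.125, 1.375, 1.625, 1.875.
g(0.125) = 1.875, g(0.375) = 1.625, g(0.625) = 1.375, g(0.875) = 1.125, g(1.125) = 0.875, g(1.375) = 0.625, g(1.625) = 0.375, g(1.875) = 0.125.
Sum = Δt · [g(0.125) + g(0.375) + g(0.625) + ...].
Sum = 2.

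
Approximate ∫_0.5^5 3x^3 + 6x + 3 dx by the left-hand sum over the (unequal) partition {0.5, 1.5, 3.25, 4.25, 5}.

Subinterval widths: 1, 1.75, 1, 0.75.
Left endpoints: 0.5, 1.5, 3.25, 4.25.
f(0.5) = 6.375, f(1.5) = 22.125, f(3.25) = 125.484375, f(4.25) = 258.796875.
Sum = Σ Δx_i · f(x_i).
Sum = 364.67578125.

364.67578125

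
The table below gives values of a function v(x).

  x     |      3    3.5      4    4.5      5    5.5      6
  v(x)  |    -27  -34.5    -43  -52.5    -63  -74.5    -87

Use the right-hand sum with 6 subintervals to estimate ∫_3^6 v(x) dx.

Δx = 0.5.
Sum = 0.5·[(-34.5) + (-43) + (-52.5) + (-63) + (-74.5) + (-87)] = -177.25.

-177.25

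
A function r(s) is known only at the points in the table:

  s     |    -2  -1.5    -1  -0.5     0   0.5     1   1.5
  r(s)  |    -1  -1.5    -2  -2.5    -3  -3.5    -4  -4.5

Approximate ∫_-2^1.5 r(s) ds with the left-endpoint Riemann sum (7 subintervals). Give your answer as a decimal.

Δs = 0.5.
Sum = 0.5·[(-1) + (-1.5) + (-2) + (-2.5) + (-3) + (-3.5) + (-4)] = -8.75.

-8.75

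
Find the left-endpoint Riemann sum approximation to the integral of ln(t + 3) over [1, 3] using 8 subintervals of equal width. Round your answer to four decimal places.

3.1543

Δt = (3 − 1)/8 = 0.25.
Left endpoints: 1, 1.25, 1.5, 1.75, 2, 2.25, 2.5, 2.75.
f(1) ≈ 1.3863, f(1.25) ≈ 1.4469, f(1.5) ≈ 1.5041, f(1.75) ≈ 1.5581, f(2) ≈ 1.6094, f(2.25) ≈ 1.6582, f(2.5) ≈ 1.7047, f(2.75) ≈ 1.7492.
Sum = Δt · [f(1) + f(1.25) + f(1.5) + ...].
Sum ≈ 3.1543.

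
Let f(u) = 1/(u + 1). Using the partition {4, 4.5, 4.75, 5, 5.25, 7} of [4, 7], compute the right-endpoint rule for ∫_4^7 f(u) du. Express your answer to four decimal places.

0.4348

Subinterval widths: 0.5, 0.25, 0.25, 0.25, 1.75.
Right endpoints: 4.5, 4.75, 5, 5.25, 7.
f(4.5) = 2/11, f(4.75) = 4/23, f(5) = 1/6, f(5.25) = 0.16, f(7) = 0.125.
Sum = Σ Δu_i · f(u_i).
Sum ≈ 0.4348.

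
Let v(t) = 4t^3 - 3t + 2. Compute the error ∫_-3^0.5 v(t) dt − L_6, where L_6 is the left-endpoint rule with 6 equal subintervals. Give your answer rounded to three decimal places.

Exact integral: ∫_-3^0.5 v(t) dt = -60.8125.
L_6 ≈ -92.37326.
Error ≈ -60.8125 − (-92.37326) ≈ 31.561.

31.561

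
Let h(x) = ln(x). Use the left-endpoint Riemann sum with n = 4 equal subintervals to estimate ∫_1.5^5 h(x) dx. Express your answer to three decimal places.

Δx = (5 − 1.5)/4 = 0.875.
Left endpoints: 1.5, 2.375, 3.25, 4.125.
h(1.5) ≈ 0.405, h(2.375) ≈ 0.865, h(3.25) ≈ 1.179, h(4.125) ≈ 1.417.
Sum = Δx · [h(1.5) + h(2.375) + h(3.25) + h(4.125)].
Sum ≈ 3.383.

3.383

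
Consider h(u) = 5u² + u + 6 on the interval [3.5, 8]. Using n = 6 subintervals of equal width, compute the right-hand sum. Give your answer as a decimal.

Δu = (8 − 3.5)/6 = 0.75.
Right endpoints: 4.25, 5, 5.75, 6.5, 7.25, 8.
h(4.25) = 100.5625, h(5) = 136, h(5.75) = 177.0625, h(6.5) = 223.75, h(7.25) = 276.0625, h(8) = 334.
Sum = Δu · [h(4.25) + h(5) + h(5.75) + ...].
Sum = 935.578125.

935.578125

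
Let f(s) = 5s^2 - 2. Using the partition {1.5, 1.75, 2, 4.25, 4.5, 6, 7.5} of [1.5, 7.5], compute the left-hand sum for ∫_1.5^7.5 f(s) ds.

Subinterval widths: 0.25, 0.25, 2.25, 0.25, 1.5, 1.5.
Left endpoints: 1.5, 1.75, 2, 4.25, 4.5, 6.
f(1.5) = 9.25, f(1.75) = 13.3125, f(2) = 18, f(4.25) = 88.3125, f(4.5) = 99.25, f(6) = 178.
Sum = Σ Δs_i · f(s_i).
Sum = 484.09375.

484.09375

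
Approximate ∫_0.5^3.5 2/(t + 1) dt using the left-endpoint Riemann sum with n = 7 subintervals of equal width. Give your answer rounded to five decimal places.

2.39969

Δt = (3.5 − 0.5)/7 = 3/7.
Left endpoints: 0.5, 13/14, 19/14, 25/14, 31/14, 37/14, 43/14.
f(0.5) = 4/3, f(13/14) = 28/27, f(19/14) = 28/33, f(25/14) = 28/39, f(31/14) = 28/45, f(37/14) = 28/51, f(43/14) = 28/57.
Sum = Δt · [f(0.5) + f(13/14) + f(19/14) + ...].
Sum ≈ 2.39969.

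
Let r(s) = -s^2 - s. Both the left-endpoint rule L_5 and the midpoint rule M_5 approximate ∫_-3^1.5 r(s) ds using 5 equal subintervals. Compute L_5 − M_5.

L_5 = -8.37.
M_5 = -6.44625.
L_5 − M_5 = -1.92375.

-1.92375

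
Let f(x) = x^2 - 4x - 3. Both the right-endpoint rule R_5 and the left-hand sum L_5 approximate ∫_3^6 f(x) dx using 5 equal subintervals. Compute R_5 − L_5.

9

R_5 = 4.68.
L_5 = -4.32.
R_5 − L_5 = 9.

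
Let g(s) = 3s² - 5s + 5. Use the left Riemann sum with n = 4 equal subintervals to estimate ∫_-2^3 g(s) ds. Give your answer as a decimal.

Δs = (3 − (-2))/4 = 1.25.
Left endpoints: -2, -0.75, 0.5, 1.75.
g(-2) = 27, g(-0.75) = 10.4375, g(0.5) = 3.25, g(1.75) = 5.4375.
Sum = Δs · [g(-2) + g(-0.75) + g(0.5) + g(1.75)].
Sum = 57.65625.

57.65625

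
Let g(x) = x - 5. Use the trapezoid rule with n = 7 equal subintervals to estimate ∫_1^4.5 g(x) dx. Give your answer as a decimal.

Δx = (4.5 − 1)/7 = 0.5.
g(1) = -4, g(1.5) = -3.5, g(2) = -3, g(2.5) = -2.5, g(3) = -2, g(3.5) = -1.5, g(4) = -1, g(4.5) = -0.5.
T_7 = (Δx/2)·[g(x_0) + 2g(x_1) + ... + 2g(x_{6}) + g(x_7)].
Sum = -7.875.

-7.875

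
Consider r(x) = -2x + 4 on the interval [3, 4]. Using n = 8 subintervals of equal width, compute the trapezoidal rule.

-3

Δx = (4 − 3)/8 = 0.125.
r(3) = -2, r(3.125) = -2.25, r(3.25) = -2.5, r(3.375) = -2.75, r(3.5) = -3, r(3.625) = -3.25, r(3.75) = -3.5, r(3.875) = -3.75, r(4) = -4.
T_8 = (Δx/2)·[r(x_0) + 2r(x_1) + ... + 2r(x_{7}) + r(x_8)].
Sum = -3.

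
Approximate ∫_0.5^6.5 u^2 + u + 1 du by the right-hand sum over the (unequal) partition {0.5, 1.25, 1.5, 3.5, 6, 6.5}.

169.921875

Subinterval widths: 0.75, 0.25, 2, 2.5, 0.5.
Right endpoints: 1.25, 1.5, 3.5, 6, 6.5.
f(1.25) = 3.8125, f(1.5) = 4.75, f(3.5) = 16.75, f(6) = 43, f(6.5) = 49.75.
Sum = Σ Δu_i · f(u_i).
Sum = 169.921875.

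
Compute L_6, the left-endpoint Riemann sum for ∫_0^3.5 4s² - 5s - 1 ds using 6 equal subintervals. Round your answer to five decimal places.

Δs = (3.5 − 0)/6 = 7/12.
Left endpoints: 0, 7/12, 7/6, 1.75, 7/3, 35/12.
f(0) = -1, f(7/12) = -23/9, f(7/6) = -25/18, f(1.75) = 2.5, f(7/3) = 82/9, f(35/12) = 166/9.
Sum = Δs · [f(0) + f(7/12) + f(7/6) + ...].
Sum ≈ 14.64815.

14.64815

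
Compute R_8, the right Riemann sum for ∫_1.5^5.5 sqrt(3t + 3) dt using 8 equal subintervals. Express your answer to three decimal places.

14.986

Δt = (5.5 − 1.5)/8 = 0.5.
Right endpoints: 2, 2.5, 3, 3.5, 4, 4.5, 5, 5.5.
f(2) ≈ 3.000, f(2.5) ≈ 3.240, f(3) ≈ 3.464, f(3.5) ≈ 3.674, f(4) ≈ 3.873, f(4.5) ≈ 4.062, f(5) ≈ 4.243, f(5.5) ≈ 4.416.
Sum = Δt · [f(2) + f(2.5) + f(3) + ...].
Sum ≈ 14.986.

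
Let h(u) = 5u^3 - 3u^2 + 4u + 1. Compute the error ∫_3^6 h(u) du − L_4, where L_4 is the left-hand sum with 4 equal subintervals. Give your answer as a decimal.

Exact integral: ∫_3^6 h(u) du = 1386.75.
L_4 = 1076.390625.
Error = 1386.75 − 1076.390625 = 310.359375.

310.359375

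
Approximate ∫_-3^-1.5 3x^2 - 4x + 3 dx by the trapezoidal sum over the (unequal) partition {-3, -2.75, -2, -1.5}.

Subinterval widths: 0.25, 0.75, 0.5.
f(-3) = 42, f(-2.75) = 36.6875, f(-2) = 23, f(-1.5) = 15.75.
On each subinterval the trapezoid contributes (Δx_i/2)·[f(x_{i-1}) + f(x_i)].
Sum = 41.90625.

41.90625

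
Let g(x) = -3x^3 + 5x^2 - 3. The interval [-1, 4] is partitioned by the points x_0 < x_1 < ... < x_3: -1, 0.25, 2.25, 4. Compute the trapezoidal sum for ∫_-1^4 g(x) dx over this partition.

Subinterval widths: 1.25, 2, 1.75.
g(-1) = 5, g(0.25) = -2.734375, g(2.25) = -11.859375, g(4) = -115.
On each subinterval the trapezoid contributes (Δx_i/2)·[g(x_{i-1}) + g(x_i)].
Sum = -124.1796875.

-124.1796875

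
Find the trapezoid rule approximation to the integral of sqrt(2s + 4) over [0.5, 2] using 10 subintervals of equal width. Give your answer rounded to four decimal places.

Δs = (2 − 0.5)/10 = 0.15.
f(0.5) ≈ 2.2361, f(0.65) ≈ 2.3022, f(0.8) ≈ 2.3664, f(0.95) ≈ 2.4290, f(1.1) ≈ 2.4900, f(1.25) ≈ 2.5495, f(1.4) ≈ 2.6077, f(1.55) ≈ 2.6646, f(1.7) ≈ 2.7203, f(1.85) ≈ 2.7749, f(2) ≈ 2.8284.
T_10 = (Δs/2)·[f(s_0) + 2f(s_1) + ... + 2f(s_{9}) + f(s_10)].
Sum ≈ 3.8155.

3.8155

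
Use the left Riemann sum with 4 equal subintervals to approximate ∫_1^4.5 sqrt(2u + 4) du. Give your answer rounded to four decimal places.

10.2110

Δu = (4.5 − 1)/4 = 0.875.
Left endpoints: 1, 1.875, 2.75, 3.625.
f(1) ≈ 2.4495, f(1.875) ≈ 2.7839, f(2.75) ≈ 3.0822, f(3.625) ≈ 3.3541.
Sum = Δu · [f(1) + f(1.875) + f(2.75) + f(3.625)].
Sum ≈ 10.2110.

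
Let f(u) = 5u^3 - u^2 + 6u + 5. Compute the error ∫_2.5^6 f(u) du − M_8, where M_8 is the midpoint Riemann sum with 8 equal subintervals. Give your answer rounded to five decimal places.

Exact integral: ∫_2.5^6 f(u) du ≈ 1611.1302083.
M_8 ≈ 1607.6270752.
Error ≈ 1611.1302083 − 1607.6270752 ≈ 3.50313.

3.50313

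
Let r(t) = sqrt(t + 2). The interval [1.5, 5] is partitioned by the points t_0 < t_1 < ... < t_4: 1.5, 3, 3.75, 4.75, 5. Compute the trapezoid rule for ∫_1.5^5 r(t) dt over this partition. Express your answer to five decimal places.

Subinterval widths: 1.5, 0.75, 1, 0.25.
r(1.5) ≈ 1.87083, r(3) ≈ 2.23607, r(3.75) ≈ 2.39792, r(4.75) ≈ 2.59808, r(5) ≈ 2.64575.
On each subinterval the trapezoid contributes (Δt_i/2)·[r(t_{i-1}) + r(t_i)].
Sum ≈ 7.97139.

7.97139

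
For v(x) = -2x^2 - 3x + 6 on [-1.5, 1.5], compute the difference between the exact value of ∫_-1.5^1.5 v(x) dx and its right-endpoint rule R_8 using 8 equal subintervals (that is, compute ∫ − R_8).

Exact integral: ∫_-1.5^1.5 v(x) dx = 13.5.
R_8 = 11.671875.
Error = 13.5 − 11.671875 = 1.828125.

1.828125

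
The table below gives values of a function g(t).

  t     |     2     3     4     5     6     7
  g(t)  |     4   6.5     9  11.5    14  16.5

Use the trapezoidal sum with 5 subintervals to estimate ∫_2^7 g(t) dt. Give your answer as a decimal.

Δt = 1.
T_5 = (1/2)·[4 + 2·6.5 + 2·9 + 2·11.5 + 2·14 + 16.5] = 51.25.

51.25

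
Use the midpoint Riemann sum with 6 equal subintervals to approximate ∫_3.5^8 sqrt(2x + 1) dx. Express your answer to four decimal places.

Δx = (8 − 3.5)/6 = 0.75.
Midpoints: 3.875, 4.625, 5.375, 6.125, 6.875, 7.625.
f(3.875) ≈ 2.9580, f(4.625) ≈ 3.2016, f(5.375) ≈ 3.4278, f(6.125) ≈ 3.6401, f(6.875) ≈ 3.8406, f(7.625) ≈ 4.0311.
Sum = Δx · [f(3.875) + f(4.625) + f(5.375) + ...].
Sum ≈ 15.8244.

15.8244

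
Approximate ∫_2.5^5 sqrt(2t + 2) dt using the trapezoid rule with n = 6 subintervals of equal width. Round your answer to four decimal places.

Δt = (5 − 2.5)/6 = 5/12.
f(2.5) ≈ 2.6458, f(35/12) ≈ 2.7988, f(10/3) ≈ 2.9439, f(3.75) ≈ 3.0822, f(25/6) ≈ 3.2146, f(55/12) ≈ 3.3417, f(5) ≈ 3.4641.
T_6 = (Δt/2)·[f(t_0) + 2f(t_1) + ... + 2f(t_{5}) + f(t_6)].
Sum ≈ 7.6817.

7.6817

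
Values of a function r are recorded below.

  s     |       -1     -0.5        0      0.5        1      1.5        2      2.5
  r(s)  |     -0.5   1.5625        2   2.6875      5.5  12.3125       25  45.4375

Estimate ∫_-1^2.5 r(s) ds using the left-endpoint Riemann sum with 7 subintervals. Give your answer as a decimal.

Δs = 0.5.
Sum = 0.5·[(-0.5) + 1.5625 + 2 + 2.6875 + 5.5 + 12.3125 + 25] = 24.28125.

24.28125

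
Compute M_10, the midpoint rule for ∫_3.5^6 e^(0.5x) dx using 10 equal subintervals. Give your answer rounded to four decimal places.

28.6432

Δx = (6 − 3.5)/10 = 0.25.
Midpoints: 3.625, 3.875, 4.125, 4.375, 4.625, 4.875, 5.125, 5.375, 5.625, 5.875.
f(3.625) ≈ 6.1257, f(3.875) ≈ 6.9414, f(4.125) ≈ 7.8656, f(4.375) ≈ 8.9129, f(4.625) ≈ 10.0996, f(4.875) ≈ 11.4444, f(5.125) ≈ 12.9682, f(5.375) ≈ 14.6949, f(5.625) ≈ 16.6515, f(5.875) ≈ 18.8686.
Sum = Δx · [f(3.625) + f(3.875) + f(4.125) + ...].
Sum ≈ 28.6432.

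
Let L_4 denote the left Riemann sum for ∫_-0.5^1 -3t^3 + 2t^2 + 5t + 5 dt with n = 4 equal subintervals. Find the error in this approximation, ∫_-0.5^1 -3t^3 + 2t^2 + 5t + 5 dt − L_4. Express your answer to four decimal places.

Exact integral: ∫_-0.5^1 f(t) dt = 9.421875.
L_4 ≈ 8.358398.
Error ≈ 9.421875 − 8.358398 ≈ 1.0635.

1.0635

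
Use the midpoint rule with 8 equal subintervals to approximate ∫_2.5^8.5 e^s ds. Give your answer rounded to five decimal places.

4789.53957

Δs = (8.5 − 2.5)/8 = 0.75.
Midpoints: 2.875, 3.625, 4.375, 5.125, 5.875, 6.625, 7.375, 8.125.
f(2.875) ≈ 17.72542, f(3.625) ≈ 37.52472, f(4.375) ≈ 79.43984, f(5.125) ≈ 168.17414, f(5.875) ≈ 356.02466, f(6.625) ≈ 753.70421, f(7.375) ≈ 1595.59183, f(8.125) ≈ 3377.86793.
Sum = Δs · [f(2.875) + f(3.625) + f(4.375) + ...].
Sum ≈ 4789.53957.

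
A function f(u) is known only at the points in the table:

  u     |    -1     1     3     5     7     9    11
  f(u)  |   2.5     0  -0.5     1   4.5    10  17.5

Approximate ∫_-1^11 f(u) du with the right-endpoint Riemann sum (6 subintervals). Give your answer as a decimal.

Δu = 2.
Sum = 2·[0 + (-0.5) + 1 + 4.5 + 10 + 17.5] = 65.

65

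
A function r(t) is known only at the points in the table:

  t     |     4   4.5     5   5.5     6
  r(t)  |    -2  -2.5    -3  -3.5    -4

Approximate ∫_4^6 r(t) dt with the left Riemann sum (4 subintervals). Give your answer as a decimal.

-5.5

Δt = 0.5.
Sum = 0.5·[(-2) + (-2.5) + (-3) + (-3.5)] = -5.5.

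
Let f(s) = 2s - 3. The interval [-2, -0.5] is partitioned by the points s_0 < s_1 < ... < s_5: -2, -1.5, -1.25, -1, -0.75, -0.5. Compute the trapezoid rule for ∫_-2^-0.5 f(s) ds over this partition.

Subinterval widths: 0.5, 0.25, 0.25, 0.25, 0.25.
f(-2) = -7, f(-1.5) = -6, f(-1.25) = -5.5, f(-1) = -5, f(-0.75) = -4.5, f(-0.5) = -4.
On each subinterval the trapezoid contributes (Δs_i/2)·[f(s_{i-1}) + f(s_i)].
Sum = -8.25.

-8.25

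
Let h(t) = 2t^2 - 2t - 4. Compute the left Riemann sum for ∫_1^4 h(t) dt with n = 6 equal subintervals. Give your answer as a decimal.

9.25

Δt = (4 − 1)/6 = 0.5.
Left endpoints: 1, 1.5, 2, 2.5, 3, 3.5.
h(1) = -4, h(1.5) = -2.5, h(2) = 0, h(2.5) = 3.5, h(3) = 8, h(3.5) = 13.5.
Sum = Δt · [h(1) + h(1.5) + h(2) + ...].
Sum = 9.25.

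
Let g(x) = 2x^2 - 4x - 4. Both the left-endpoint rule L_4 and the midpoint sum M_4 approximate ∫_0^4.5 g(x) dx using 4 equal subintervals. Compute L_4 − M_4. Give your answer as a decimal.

L_4 = -8.5078125.
M_4 = 1.30078125.
L_4 − M_4 = -9.80859375.

-9.80859375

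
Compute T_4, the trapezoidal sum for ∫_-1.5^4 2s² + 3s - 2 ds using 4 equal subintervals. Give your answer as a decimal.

58.0078125

Δs = (4 − (-1.5))/4 = 1.375.
f(-1.5) = -2, f(-0.125) = -2.34375, f(1.25) = 4.875, f(2.625) = 19.65625, f(4) = 42.
T_4 = (Δs/2)·[f(s_0) + 2f(s_1) + 2f(s_2) + 2f(s_3) + f(s_4)].
Sum = 58.0078125.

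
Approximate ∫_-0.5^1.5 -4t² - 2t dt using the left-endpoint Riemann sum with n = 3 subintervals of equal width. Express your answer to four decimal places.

-3.2593

Δt = (1.5 − (-0.5))/3 = 2/3.
Left endpoints: -0.5, 1/6, 5/6.
f(-0.5) = 0, f(1/6) = -4/9, f(5/6) = -40/9.
Sum = Δt · [f(-0.5) + f(1/6) + f(5/6)].
Sum ≈ -3.2593.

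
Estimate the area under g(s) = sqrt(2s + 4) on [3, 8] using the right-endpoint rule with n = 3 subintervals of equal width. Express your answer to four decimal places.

20.3435

Δs = (8 − 3)/3 = 5/3.
Right endpoints: 14/3, 19/3, 8.
g(14/3) ≈ 3.6515, g(19/3) ≈ 4.0825, g(8) ≈ 4.4721.
Sum = Δs · [g(14/3) + g(19/3) + g(8)].
Sum ≈ 20.3435.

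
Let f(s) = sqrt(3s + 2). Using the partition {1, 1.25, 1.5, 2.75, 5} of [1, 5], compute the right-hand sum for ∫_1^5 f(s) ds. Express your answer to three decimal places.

Subinterval widths: 0.25, 0.25, 1.25, 2.25.
Right endpoints: 1.25, 1.5, 2.75, 5.
f(1.25) ≈ 2.398, f(1.5) ≈ 2.550, f(2.75) ≈ 3.202, f(5) ≈ 4.123.
Sum = Σ Δs_i · f(s_i).
Sum ≈ 14.516.

14.516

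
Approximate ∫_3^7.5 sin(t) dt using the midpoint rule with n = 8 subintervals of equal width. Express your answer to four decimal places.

Δt = (7.5 − 3)/8 = 0.5625.
Midpoints: 3.28125, 3.84375, 4.40625, 4.96875, 5.53125, 6.09375, 6.65625, 7.21875.
f(3.28125) ≈ -0.1392, f(3.84375) ≈ -0.6459, f(4.40625) ≈ -0.9535, f(4.96875) ≈ -0.9673, f(5.53125) ≈ -0.6831, f(6.09375) ≈ -0.1883, f(6.65625) ≈ 0.3645, f(7.21875) ≈ 0.8049.
Sum = Δt · [f(3.28125) + f(3.84375) + f(4.40625) + ...].
Sum ≈ -1.3544.

-1.3544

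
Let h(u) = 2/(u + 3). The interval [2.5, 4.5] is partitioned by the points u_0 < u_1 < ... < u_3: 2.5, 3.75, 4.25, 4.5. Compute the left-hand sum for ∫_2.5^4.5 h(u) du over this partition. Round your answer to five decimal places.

Subinterval widths: 1.25, 0.5, 0.25.
Left endpoints: 2.5, 3.75, 4.25.
h(2.5) = 4/11, h(3.75) = 8/27, h(4.25) = 8/29.
Sum = Σ Δu_i · h(u_i).
Sum ≈ 0.67166.

0.67166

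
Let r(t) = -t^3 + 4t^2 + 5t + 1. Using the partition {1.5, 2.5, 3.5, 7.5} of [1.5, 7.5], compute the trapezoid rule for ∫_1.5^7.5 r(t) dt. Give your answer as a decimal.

Subinterval widths: 1, 1, 4.
r(1.5) = 14.125, r(2.5) = 22.875, r(3.5) = 24.625, r(7.5) = -158.375.
On each subinterval the trapezoid contributes (Δt_i/2)·[r(t_{i-1}) + r(t_i)].
Sum = -225.25.

-225.25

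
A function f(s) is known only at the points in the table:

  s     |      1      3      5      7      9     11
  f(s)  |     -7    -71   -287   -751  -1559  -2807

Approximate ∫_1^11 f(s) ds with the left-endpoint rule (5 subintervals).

Δs = 2.
Sum = 2·[(-7) + (-71) + (-287) + (-751) + (-1559)] = -5350.

-5350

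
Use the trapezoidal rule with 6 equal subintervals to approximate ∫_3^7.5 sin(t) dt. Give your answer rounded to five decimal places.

Δt = (7.5 − 3)/6 = 0.75.
f(3) ≈ 0.14112, f(3.75) ≈ -0.57156, f(4.5) ≈ -0.97753, f(5.25) ≈ -0.85893, f(6) ≈ -0.27942, f(6.75) ≈ 0.45004, f(7.5) ≈ 0.93800.
T_6 = (Δt/2)·[f(t_0) + 2f(t_1) + ... + 2f(t_{5}) + f(t_6)].
Sum ≈ -1.27338.

-1.27338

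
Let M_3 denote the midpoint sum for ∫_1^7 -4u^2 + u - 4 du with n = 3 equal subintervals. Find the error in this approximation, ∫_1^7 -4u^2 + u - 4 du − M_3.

Exact integral: ∫_1^7 f(u) du = -456.
M_3 = -448.
Error = -456 − (-448) = -8.

-8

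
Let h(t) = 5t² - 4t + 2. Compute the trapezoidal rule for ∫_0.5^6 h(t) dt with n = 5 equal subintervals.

304.8375

Δt = (6 − 0.5)/5 = 1.1.
h(0.5) = 1.25, h(1.6) = 8.4, h(2.7) = 27.65, h(3.8) = 59, h(4.9) = 102.45, h(6) = 158.
T_5 = (Δt/2)·[h(t_0) + 2h(t_1) + ... + 2h(t_{4}) + h(t_5)].
Sum = 304.8375.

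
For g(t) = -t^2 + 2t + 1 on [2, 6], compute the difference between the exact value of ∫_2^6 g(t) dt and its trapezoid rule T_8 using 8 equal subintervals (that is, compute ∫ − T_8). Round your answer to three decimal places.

Exact integral: ∫_2^6 g(t) dt ≈ -33.33333.
T_8 = -33.5.
Error ≈ -33.33333 − (-33.5) ≈ 0.167.

0.167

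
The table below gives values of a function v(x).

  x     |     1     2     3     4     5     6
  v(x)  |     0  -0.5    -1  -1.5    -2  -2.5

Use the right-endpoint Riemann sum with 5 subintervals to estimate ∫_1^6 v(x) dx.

Δx = 1.
Sum = 1·[(-0.5) + (-1) + (-1.5) + (-2) + (-2.5)] = -7.5.

-7.5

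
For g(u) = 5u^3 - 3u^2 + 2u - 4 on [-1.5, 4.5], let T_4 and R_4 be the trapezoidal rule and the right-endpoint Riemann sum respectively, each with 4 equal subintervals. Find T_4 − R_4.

-322.875

T_4 = 449.625.
R_4 = 772.5.
T_4 − R_4 = -322.875.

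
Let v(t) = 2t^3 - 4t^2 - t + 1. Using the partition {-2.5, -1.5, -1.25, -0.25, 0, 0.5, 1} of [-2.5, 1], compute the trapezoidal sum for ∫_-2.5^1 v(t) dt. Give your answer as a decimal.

Subinterval widths: 1, 0.25, 1, 0.25, 0.5, 0.5.
v(-2.5) = -52.75, v(-1.5) = -13.25, v(-1.25) = -7.90625, v(-0.25) = 0.96875, v(0) = 1, v(0.5) = -0.25, v(1) = -2.
On each subinterval the trapezoid contributes (Δt_i/2)·[v(t_{i-1}) + v(t_i)].
Sum = -39.2421875.

-39.2421875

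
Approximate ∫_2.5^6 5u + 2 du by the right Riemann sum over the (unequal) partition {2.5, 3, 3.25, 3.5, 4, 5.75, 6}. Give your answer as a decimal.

90.75

Subinterval widths: 0.5, 0.25, 0.25, 0.5, 1.75, 0.25.
Right endpoints: 3, 3.25, 3.5, 4, 5.75, 6.
f(3) = 17, f(3.25) = 18.25, f(3.5) = 19.5, f(4) = 22, f(5.75) = 30.75, f(6) = 32.
Sum = Σ Δu_i · f(u_i).
Sum = 90.75.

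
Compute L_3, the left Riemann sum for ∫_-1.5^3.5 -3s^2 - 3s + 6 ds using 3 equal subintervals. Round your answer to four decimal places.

-0.6944

Δs = (3.5 − (-1.5))/3 = 5/3.
Left endpoints: -1.5, 1/6, 11/6.
f(-1.5) = 3.75, f(1/6) = 65/12, f(11/6) = -115/12.
Sum = Δs · [f(-1.5) + f(1/6) + f(11/6)].
Sum ≈ -0.6944.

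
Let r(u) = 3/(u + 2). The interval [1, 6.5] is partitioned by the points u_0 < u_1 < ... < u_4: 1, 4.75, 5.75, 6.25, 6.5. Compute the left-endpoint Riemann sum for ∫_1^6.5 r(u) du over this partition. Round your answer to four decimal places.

4.4789

Subinterval widths: 3.75, 1, 0.5, 0.25.
Left endpoints: 1, 4.75, 5.75, 6.25.
r(1) = 1, r(4.75) = 4/9, r(5.75) = 12/31, r(6.25) = 4/11.
Sum = Σ Δu_i · r(u_i).
Sum ≈ 4.4789.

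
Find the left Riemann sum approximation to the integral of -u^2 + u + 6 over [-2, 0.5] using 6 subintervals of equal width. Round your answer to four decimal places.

9.0422

Δu = (0.5 − (-2))/6 = 5/12.
Left endpoints: -2, -19/12, -7/6, -0.75, -1/3, 1/12.
f(-2) = 0, f(-19/12) = 275/144, f(-7/6) = 125/36, f(-0.75) = 4.6875, f(-1/3) = 50/9, f(1/12) = 875/144.
Sum = Δu · [f(-2) + f(-19/12) + f(-7/6) + ...].
Sum ≈ 9.0422.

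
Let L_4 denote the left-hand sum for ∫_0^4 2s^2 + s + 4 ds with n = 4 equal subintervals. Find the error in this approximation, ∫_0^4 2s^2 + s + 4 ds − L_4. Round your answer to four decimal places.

16.6667

Exact integral: ∫_0^4 f(s) ds ≈ 66.666667.
L_4 = 50.
Error ≈ 66.666667 − 50 ≈ 16.6667.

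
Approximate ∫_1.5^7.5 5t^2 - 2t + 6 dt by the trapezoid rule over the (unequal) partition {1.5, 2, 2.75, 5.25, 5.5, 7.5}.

699.65625

Subinterval widths: 0.5, 0.75, 2.5, 0.25, 2.
f(1.5) = 14.25, f(2) = 22, f(2.75) = 38.3125, f(5.25) = 133.3125, f(5.5) = 146.25, f(7.5) = 272.25.
On each subinterval the trapezoid contributes (Δt_i/2)·[f(t_{i-1}) + f(t_i)].
Sum = 699.65625.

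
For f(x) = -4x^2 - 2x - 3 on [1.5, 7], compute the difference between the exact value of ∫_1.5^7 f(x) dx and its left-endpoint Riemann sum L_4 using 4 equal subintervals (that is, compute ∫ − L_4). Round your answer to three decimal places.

-129.193

Exact integral: ∫_1.5^7 f(x) dx ≈ -516.08333.
L_4 = -386.890625.
Error ≈ -516.08333 − (-386.890625) ≈ -129.193.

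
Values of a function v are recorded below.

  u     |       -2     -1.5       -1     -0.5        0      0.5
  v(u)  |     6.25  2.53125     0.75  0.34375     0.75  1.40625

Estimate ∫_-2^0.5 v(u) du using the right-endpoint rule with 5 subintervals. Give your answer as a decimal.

Δu = 0.5.
Sum = 0.5·[2.53125 + 0.75 + 0.34375 + 0.75 + 1.40625] = 2.890625.

2.890625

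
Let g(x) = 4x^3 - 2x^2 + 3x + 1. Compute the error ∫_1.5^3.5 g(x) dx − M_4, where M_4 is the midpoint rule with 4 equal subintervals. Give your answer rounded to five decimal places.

Exact integral: ∫_1.5^3.5 g(x) dx ≈ 135.6666667.
M_4 = 134.5.
Error ≈ 135.6666667 − 134.5 ≈ 1.16667.

1.16667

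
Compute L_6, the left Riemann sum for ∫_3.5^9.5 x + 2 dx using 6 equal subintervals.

Δx = (9.5 − 3.5)/6 = 1.
Left endpoints: 3.5, 4.5, 5.5, 6.5, 7.5, 8.5.
f(3.5) = 5.5, f(4.5) = 6.5, f(5.5) = 7.5, f(6.5) = 8.5, f(7.5) = 9.5, f(8.5) = 10.5.
Sum = Δx · [f(3.5) + f(4.5) + f(5.5) + ...].
Sum = 48.

48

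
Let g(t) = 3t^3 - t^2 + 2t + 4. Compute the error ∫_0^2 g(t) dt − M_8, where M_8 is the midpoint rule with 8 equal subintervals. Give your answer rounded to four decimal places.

Exact integral: ∫_0^2 g(t) dt ≈ 21.333333.
M_8 = 21.25.
Error ≈ 21.333333 − 21.25 ≈ 0.0833.

0.0833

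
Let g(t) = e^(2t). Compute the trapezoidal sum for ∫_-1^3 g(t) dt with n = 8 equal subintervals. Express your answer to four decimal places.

218.1771

Δt = (3 − (-1))/8 = 0.5.
g(-1) ≈ 0.1353, g(-0.5) ≈ 0.3679, g(0) ≈ 1.0000, g(0.5) ≈ 2.7183, g(1) ≈ 7.3891, g(1.5) ≈ 20.0855, g(2) ≈ 54.5982, g(2.5) ≈ 148.4132, g(3) ≈ 403.4288.
T_8 = (Δt/2)·[g(t_0) + 2g(t_1) + ... + 2g(t_{7}) + g(t_8)].
Sum ≈ 218.1771.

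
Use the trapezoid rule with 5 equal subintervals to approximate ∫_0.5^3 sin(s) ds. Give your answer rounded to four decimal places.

Δs = (3 − 0.5)/5 = 0.5.
f(0.5) ≈ 0.4794, f(1) ≈ 0.8415, f(1.5) ≈ 0.9975, f(2) ≈ 0.9093, f(2.5) ≈ 0.5985, f(3) ≈ 0.1411.
T_5 = (Δs/2)·[f(s_0) + 2f(s_1) + ... + 2f(s_{4}) + f(s_5)].
Sum ≈ 1.8285.

1.8285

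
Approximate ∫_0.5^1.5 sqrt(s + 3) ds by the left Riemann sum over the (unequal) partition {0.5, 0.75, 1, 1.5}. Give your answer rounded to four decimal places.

Subinterval widths: 0.25, 0.25, 0.5.
Left endpoints: 0.5, 0.75, 1.
f(0.5) ≈ 1.8708, f(0.75) ≈ 1.9365, f(1) ≈ 2.0000.
Sum = Σ Δs_i · f(s_i).
Sum ≈ 1.9518.

1.9518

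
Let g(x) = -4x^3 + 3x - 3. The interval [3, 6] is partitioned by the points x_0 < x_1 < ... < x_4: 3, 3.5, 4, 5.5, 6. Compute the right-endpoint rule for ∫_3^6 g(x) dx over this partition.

Subinterval widths: 0.5, 0.5, 1.5, 0.5.
Right endpoints: 3.5, 4, 5.5, 6.
g(3.5) = -164, g(4) = -247, g(5.5) = -652, g(6) = -849.
Sum = Σ Δx_i · g(x_i).
Sum = -1608.

-1608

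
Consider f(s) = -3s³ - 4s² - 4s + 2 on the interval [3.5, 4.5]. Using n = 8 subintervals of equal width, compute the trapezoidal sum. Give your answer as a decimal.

-273.4375

Δs = (4.5 − 3.5)/8 = 0.125.
f(3.5) = -189.625, f(3.625) = -106479/512, f(3.75) = -227.453125, f(3.875) = -127037/512, f(4) = -270, f(4.125) = -150083/512, f(4.25) = -317.546875, f(4.375) = -175761/512, f(4.5) = -370.375.
T_8 = (Δs/2)·[f(s_0) + 2f(s_1) + ... + 2f(s_{7}) + f(s_8)].
Sum = -273.4375.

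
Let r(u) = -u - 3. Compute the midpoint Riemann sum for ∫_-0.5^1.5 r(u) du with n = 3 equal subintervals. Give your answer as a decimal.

Δu = (1.5 − (-0.5))/3 = 2/3.
Midpoints: -1/6, 0.5, 7/6.
r(-1/6) = -17/6, r(0.5) = -3.5, r(7/6) = -25/6.
Sum = Δu · [r(-1/6) + r(0.5) + r(7/6)].
Sum = -7.

-7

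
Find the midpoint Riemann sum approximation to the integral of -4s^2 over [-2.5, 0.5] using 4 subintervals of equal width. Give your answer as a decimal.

-20.4375

Δs = (0.5 − (-2.5))/4 = 0.75.
Midpoints: -2.125, -1.375, -0.625, 0.125.
f(-2.125) = -18.0625, f(-1.375) = -7.5625, f(-0.625) = -1.5625, f(0.125) = -0.0625.
Sum = Δs · [f(-2.125) + f(-1.375) + f(-0.625) + f(0.125)].
Sum = -20.4375.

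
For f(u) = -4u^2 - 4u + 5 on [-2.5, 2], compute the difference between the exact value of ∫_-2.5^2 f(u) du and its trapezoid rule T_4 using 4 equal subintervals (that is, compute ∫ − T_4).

Exact integral: ∫_-2.5^2 f(u) du = -4.5.
T_4 = -8.296875.
Error = -4.5 − (-8.296875) = 3.796875.

3.796875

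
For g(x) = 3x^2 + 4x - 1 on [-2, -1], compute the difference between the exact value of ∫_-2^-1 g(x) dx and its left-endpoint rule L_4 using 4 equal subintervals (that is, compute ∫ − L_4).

-0.65625

Exact integral: ∫_-2^-1 g(x) dx = 0.
L_4 = 0.65625.
Error = 0 − 0.65625 = -0.65625.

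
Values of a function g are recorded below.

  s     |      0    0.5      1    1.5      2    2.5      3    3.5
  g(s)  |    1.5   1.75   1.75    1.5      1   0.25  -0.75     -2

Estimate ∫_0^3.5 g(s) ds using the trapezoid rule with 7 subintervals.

Δs = 0.5.
T_7 = (0.5/2)·[1.5 + 2·1.75 + 2·1.75 + 2·1.5 + 2·1 + 2·0.25 + 2·(-0.75) + (-2)] = 2.625.

2.625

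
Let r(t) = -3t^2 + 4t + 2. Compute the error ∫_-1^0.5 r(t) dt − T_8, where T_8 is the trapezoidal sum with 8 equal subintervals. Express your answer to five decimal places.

0.02637

Exact integral: ∫_-1^0.5 r(t) dt = 0.375.
T_8 ≈ 0.3486328.
Error ≈ 0.375 − 0.3486328 ≈ 0.02637.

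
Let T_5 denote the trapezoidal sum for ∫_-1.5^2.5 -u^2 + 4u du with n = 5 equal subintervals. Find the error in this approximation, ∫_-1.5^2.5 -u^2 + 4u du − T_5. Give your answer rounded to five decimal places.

0.42667

Exact integral: ∫_-1.5^2.5 f(u) du ≈ 1.6666667.
T_5 = 1.24.
Error ≈ 1.6666667 − 1.24 ≈ 0.42667.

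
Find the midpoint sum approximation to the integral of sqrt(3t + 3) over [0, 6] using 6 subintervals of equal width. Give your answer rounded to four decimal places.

Δt = (6 − 0)/6 = 1.
Midpoints: 0.5, 1.5, 2.5, 3.5, 4.5, 5.5.
f(0.5) ≈ 2.1213, f(1.5) ≈ 2.7386, f(2.5) ≈ 3.2404, f(3.5) ≈ 3.6742, f(4.5) ≈ 4.0620, f(5.5) ≈ 4.4159.
Sum = Δt · [f(0.5) + f(1.5) + f(2.5) + ...].
Sum ≈ 20.2524.

20.2524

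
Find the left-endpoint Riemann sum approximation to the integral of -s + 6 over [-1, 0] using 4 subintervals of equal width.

Δs = (0 − (-1))/4 = 0.25.
Left endpoints: -1, -0.75, -0.5, -0.25.
f(-1) = 7, f(-0.75) = 6.75, f(-0.5) = 6.5, f(-0.25) = 6.25.
Sum = Δs · [f(-1) + f(-0.75) + f(-0.5) + f(-0.25)].
Sum = 6.625.

6.625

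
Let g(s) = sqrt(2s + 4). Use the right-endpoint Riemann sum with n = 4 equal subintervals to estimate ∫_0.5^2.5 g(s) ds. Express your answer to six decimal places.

Δs = (2.5 − 0.5)/4 = 0.5.
Right endpoints: 1, 1.5, 2, 2.5.
g(1) ≈ 2.449490, g(1.5) ≈ 2.645751, g(2) ≈ 2.828427, g(2.5) ≈ 3.000000.
Sum = Δs · [g(1) + g(1.5) + g(2) + g(2.5)].
Sum ≈ 5.461834.

5.461834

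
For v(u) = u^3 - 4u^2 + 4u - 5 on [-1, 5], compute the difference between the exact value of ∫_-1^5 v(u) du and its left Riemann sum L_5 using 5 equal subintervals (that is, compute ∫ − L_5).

Exact integral: ∫_-1^5 v(u) du = 6.
L_5 = -23.52.
Error = 6 − (-23.52) = 29.52.

29.52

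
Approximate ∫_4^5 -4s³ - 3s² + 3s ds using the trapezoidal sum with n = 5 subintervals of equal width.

-416.88

Δs = (5 − 4)/5 = 0.2.
f(4) = -292, f(4.2) = -336.672, f(4.4) = -385.616, f(4.6) = -439.024, f(4.8) = -497.088, f(5) = -560.
T_5 = (Δs/2)·[f(s_0) + 2f(s_1) + ... + 2f(s_{4}) + f(s_5)].
Sum = -416.88.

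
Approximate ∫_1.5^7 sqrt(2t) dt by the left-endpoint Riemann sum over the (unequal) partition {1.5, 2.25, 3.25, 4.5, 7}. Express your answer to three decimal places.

Subinterval widths: 0.75, 1, 1.25, 2.5.
Left endpoints: 1.5, 2.25, 3.25, 4.5.
f(1.5) ≈ 1.732, f(2.25) ≈ 2.121, f(3.25) ≈ 2.550, f(4.5) ≈ 3.000.
Sum = Σ Δt_i · f(t_i).
Sum ≈ 14.107.

14.107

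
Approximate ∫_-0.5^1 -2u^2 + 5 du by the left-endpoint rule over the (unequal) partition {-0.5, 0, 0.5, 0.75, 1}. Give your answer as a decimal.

Subinterval widths: 0.5, 0.5, 0.25, 0.25.
Left endpoints: -0.5, 0, 0.5, 0.75.
f(-0.5) = 4.5, f(0) = 5, f(0.5) = 4.5, f(0.75) = 3.875.
Sum = Σ Δu_i · f(u_i).
Sum = 6.84375.

6.84375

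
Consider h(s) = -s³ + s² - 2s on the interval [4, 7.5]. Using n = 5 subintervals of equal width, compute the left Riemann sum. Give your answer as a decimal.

Δs = (7.5 − 4)/5 = 0.7.
Left endpoints: 4, 4.7, 5.4, 6.1, 6.8.
h(4) = -56, h(4.7) = -91.133, h(5.4) = -139.104, h(6.1) = -201.971, h(6.8) = -281.792.
Sum = Δs · [h(4) + h(4.7) + h(5.4) + h(6.1) + h(6.8)].
Sum = -539.

-539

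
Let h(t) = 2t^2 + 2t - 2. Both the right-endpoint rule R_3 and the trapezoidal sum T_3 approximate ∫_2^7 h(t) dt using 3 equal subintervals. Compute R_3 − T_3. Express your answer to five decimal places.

83.33333

R_3 ≈ 346.2962963.
T_3 ≈ 262.9629630.
R_3 − T_3 ≈ 83.33333.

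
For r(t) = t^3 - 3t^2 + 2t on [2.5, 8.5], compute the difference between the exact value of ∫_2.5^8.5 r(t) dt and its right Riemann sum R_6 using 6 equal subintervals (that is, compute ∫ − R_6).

-219.75

Exact integral: ∫_2.5^8.5 r(t) dt = 762.75.
R_6 = 982.5.
Error = 762.75 − 982.5 = -219.75.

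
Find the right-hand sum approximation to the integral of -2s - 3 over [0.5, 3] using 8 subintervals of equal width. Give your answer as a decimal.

-17.03125

Δs = (3 − 0.5)/8 = 0.3125.
Right endpoints: 0.8125, 1.125, 1.4375, 1.75, 2.0625, 2.375, 2.6875, 3.
f(0.8125) = -4.625, f(1.125) = -5.25, f(1.4375) = -5.875, f(1.75) = -6.5, f(2.0625) = -7.125, f(2.375) = -7.75, f(2.6875) = -8.375, f(3) = -9.
Sum = Δs · [f(0.8125) + f(1.125) + f(1.4375) + ...].
Sum = -17.03125.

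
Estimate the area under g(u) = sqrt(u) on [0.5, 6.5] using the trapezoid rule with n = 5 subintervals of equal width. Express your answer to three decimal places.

Δu = (6.5 − 0.5)/5 = 1.2.
g(0.5) ≈ 0.707, g(1.7) ≈ 1.304, g(2.9) ≈ 1.703, g(4.1) ≈ 2.025, g(5.3) ≈ 2.302, g(6.5) ≈ 2.550.
T_5 = (Δu/2)·[g(u_0) + 2g(u_1) + ... + 2g(u_{4}) + g(u_5)].
Sum ≈ 10.755.

10.755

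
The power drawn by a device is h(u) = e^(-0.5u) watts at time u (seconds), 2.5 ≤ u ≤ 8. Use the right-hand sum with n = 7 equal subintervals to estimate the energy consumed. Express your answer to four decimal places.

0.4379

Δu = (8 − 2.5)/7 = 11/14.
Right endpoints: 23/7, 57/14, 34/7, 79/14, 45/7, 101/14, 8.
h(23/7) ≈ 0.1934, h(57/14) ≈ 0.1306, h(34/7) ≈ 0.0882, h(79/14) ≈ 0.0595, h(45/7) ≈ 0.0402, h(101/14) ≈ 0.0271, h(8) ≈ 0.0183.
Sum = Δu · [h(23/7) + h(57/14) + h(34/7) + ...].
Sum ≈ 0.4379.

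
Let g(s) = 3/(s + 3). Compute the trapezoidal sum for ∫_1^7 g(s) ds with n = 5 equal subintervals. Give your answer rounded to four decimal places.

2.7676

Δs = (7 − 1)/5 = 1.2.
g(1) = 0.75, g(2.2) = 15/26, g(3.4) = 0.46875, g(4.6) = 15/38, g(5.8) = 15/44, g(7) = 0.3.
T_5 = (Δs/2)·[g(s_0) + 2g(s_1) + ... + 2g(s_{4}) + g(s_5)].
Sum ≈ 2.7676.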